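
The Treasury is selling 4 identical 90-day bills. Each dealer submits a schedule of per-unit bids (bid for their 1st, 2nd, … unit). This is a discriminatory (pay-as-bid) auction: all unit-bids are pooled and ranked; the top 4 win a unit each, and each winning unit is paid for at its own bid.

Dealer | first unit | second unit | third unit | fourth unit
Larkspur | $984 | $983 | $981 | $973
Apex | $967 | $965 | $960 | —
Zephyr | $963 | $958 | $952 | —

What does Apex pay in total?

Apex pays $0

Merging the schedules and taking the best 4: 984 (Larkspur-1), 983 (Larkspur-2), 981 (Larkspur-3), 973 (Larkspur-4)
Next rejected bid: $967 (not a price — pay-as-bid).
Apex wins no units.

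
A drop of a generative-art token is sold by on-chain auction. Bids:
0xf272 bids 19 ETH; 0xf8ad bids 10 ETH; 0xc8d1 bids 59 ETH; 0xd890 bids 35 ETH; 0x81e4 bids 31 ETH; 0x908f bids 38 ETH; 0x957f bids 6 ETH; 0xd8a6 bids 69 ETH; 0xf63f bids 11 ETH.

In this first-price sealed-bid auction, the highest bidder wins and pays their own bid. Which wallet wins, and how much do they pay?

0xd8a6 pays 69 ETH

Bids in order: 69 (0xd8a6) > 59 (0xc8d1) > 38 (0x908f) > 35 (0xd890) > 31 (0x81e4) > 19 (0xf272) > …
0xd8a6 is highest → pays own bid, 69 ETH.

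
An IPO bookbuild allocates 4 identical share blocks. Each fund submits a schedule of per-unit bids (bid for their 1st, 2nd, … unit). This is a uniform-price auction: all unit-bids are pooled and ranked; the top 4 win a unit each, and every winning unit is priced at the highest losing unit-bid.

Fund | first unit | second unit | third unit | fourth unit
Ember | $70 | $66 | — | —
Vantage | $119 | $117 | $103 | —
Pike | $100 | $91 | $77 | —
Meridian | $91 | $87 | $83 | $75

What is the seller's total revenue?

All unit-bids, highest first — top 4: 119 (Vantage-1), 117 (Vantage-2), 103 (Vantage-3), 100 (Pike-1)
First bid not allocated: $91.
Allocation: Pike 1, Vantage 3. Every unit priced at $91.
Revenue = 4 × 91 = $364.

Total revenue: $364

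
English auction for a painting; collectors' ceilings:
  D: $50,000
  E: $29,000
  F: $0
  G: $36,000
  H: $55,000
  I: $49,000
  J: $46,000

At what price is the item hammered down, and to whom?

H wins at $50,000

Sorting limits: 55,000 (H) > 50,000 (D) > 49,000 (I) > 46,000 (J) > 36,000 (G) > 29,000 (E) > …
D is the last rival to drop out, at $50,000; H remains and wins at that price.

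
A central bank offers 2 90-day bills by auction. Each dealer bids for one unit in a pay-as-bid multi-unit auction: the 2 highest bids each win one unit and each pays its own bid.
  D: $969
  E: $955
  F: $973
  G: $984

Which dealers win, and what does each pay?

G $984, F $973

Sorting: 984 (G), 973 (F), 969 (D), 955 (E)
Winners (2 units): G, F.
Each winner pays its own bid: G $984, F $973.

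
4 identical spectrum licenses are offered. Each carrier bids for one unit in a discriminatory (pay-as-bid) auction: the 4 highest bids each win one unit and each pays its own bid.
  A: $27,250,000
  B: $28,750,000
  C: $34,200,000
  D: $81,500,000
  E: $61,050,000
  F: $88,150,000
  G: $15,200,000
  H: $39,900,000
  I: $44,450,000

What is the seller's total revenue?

Bids ranked high→low: 88,150,000 (F), 81,500,000 (D), 61,050,000 (E), 44,450,000 (I), 39,900,000 (H), 34,200,000 (C), …
The 4 highest are F, D, E, I.
Total revenue = 88,150,000 + 81,500,000 + 61,050,000 + 44,450,000 = $275,150,000.

Total revenue: $275,150,000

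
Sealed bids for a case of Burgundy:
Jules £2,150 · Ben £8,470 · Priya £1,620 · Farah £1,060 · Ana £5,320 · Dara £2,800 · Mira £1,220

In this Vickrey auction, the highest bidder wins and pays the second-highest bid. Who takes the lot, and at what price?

Ben pays £5,320

Bids in order: 8,470 (Ben) > 5,320 (Ana) > 2,800 (Dara) > 2,150 (Jules) > 1,620 (Priya) > 1,220 (Mira) > …
Second-price: Ben pays Ana's bid of £5,320.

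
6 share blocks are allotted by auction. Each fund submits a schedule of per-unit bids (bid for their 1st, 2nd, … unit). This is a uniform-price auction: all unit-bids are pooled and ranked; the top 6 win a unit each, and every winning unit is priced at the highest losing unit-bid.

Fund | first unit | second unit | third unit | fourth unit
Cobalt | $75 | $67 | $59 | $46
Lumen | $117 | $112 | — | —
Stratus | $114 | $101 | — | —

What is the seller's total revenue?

All unit-bids, highest first — top 6: 117 (Lumen-1), 114 (Stratus-1), 112 (Lumen-2), 101 (Stratus-2), 75 (Cobalt-1), 67 (Cobalt-2)
First bid not allocated: $59.
Allocation: Cobalt 2, Lumen 2, Stratus 2. Every unit priced at $59.
Revenue = 6 × 59 = $354.

Total revenue: $354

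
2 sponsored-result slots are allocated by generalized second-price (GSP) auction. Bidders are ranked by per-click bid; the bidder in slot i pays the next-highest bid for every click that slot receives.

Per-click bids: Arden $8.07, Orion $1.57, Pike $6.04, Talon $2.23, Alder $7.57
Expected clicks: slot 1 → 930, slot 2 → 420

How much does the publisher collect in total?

Total revenue: $9576.90

Sorting advertisers: $8.07 (Arden) > $7.57 (Alder) > $6.04 (Pike) > …
Slot 1: Arden pays $7.57 × 930 = $7040.10
Slot 2: Alder pays $6.04 × 420 = $2536.80
Total = $9576.90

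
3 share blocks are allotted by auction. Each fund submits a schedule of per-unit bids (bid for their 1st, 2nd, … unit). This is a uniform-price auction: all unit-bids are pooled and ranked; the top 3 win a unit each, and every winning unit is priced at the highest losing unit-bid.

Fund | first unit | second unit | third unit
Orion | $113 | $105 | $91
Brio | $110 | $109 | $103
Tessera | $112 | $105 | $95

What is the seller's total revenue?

Pooled unit-bids ranked (top 3): 113 (Orion-1), 112 (Tessera-1), 110 (Brio-1)
The (k+1)-th unit-bid is $109.
Allocation: Brio 1, Orion 1, Tessera 1. Every unit priced at $109.
Revenue = 3 × 109 = $327.

Total revenue: $327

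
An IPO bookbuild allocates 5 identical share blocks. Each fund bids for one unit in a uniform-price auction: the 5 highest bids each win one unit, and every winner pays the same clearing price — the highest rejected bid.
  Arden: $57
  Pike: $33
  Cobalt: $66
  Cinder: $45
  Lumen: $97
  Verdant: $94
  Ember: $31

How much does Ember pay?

Ember pays $0

Ordering the bids: 97 (Lumen), 94 (Verdant), 66 (Cobalt), 57 (Arden), 45 (Cinder), 33 (Pike), 31 (Ember)
The 5 highest are Lumen, Verdant, Cobalt, Arden, Cinder.
Clearing price = highest rejected bid = $33.
Ember does not win → pays $0.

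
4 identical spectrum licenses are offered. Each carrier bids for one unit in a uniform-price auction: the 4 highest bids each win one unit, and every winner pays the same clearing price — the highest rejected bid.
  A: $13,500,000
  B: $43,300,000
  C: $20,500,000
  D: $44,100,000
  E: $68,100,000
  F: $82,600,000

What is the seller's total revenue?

Ordering the bids: 82,600,000 (F), 68,100,000 (E), 44,100,000 (D), 43,300,000 (B), 20,500,000 (C), 13,500,000 (A)
Top 4: F, E, D, B.
Highest unsuccessful bid: $20,500,000 → clearing price.
Total revenue = 4 × $20,500,000 = $82,000,000.

Total revenue: $82,000,000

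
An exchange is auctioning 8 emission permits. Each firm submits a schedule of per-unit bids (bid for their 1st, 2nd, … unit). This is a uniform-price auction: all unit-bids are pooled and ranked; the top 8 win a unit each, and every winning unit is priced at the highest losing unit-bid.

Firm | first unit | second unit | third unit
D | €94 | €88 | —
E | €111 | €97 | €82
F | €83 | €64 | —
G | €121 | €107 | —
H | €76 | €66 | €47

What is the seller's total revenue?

Total revenue: €608

Pooled unit-bids ranked (top 8): 121 (G-1), 111 (E-1), 107 (G-2), 97 (E-2), 94 (D-1), 88 (D-2), 83 (F-1), 82 (E-3)
First bid not allocated: €76.
Allocation: D 2, E 3, F 1, G 2. Every unit priced at €76.
Revenue = 8 × 76 = €608.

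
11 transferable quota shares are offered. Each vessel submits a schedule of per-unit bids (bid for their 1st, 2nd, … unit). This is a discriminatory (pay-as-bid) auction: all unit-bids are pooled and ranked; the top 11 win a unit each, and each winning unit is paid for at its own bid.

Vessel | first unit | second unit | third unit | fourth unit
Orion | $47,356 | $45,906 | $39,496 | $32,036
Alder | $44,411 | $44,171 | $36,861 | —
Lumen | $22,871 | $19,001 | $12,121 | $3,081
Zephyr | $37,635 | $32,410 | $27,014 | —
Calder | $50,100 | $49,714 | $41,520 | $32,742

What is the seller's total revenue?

Total revenue: $469,912

Merging the schedules and taking the best 11: 50,100 (Calder-1), 49,714 (Calder-2), 47,356 (Orion-1), 45,906 (Orion-2), 44,411 (Alder-1), 44,171 (Alder-2), 41,520 (Calder-3), 39,496 (Orion-3), 37,635 (Zephyr-1), 36,861 (Alder-3), 32,742 (Calder-4)
Next rejected bid: $32,410 (not a price — pay-as-bid).
Each winning unit pays its own bid.
Revenue = 50,100 + 49,714 + 47,356 + 45,906 + 44,411 + 44,171 + 41,520 + 39,496 + 37,635 + 36,861 + 32,742 = $469,912.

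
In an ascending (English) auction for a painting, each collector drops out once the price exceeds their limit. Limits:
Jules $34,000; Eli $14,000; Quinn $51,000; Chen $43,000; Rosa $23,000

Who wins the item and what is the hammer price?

Quinn wins at $43,000

Limits in order: 51,000 (Quinn) > 43,000 (Chen) > 34,000 (Jules) > 23,000 (Rosa) > 14,000 (Eli)
Once the price passes $43,000, only Quinn is left; the hammer falls at Chen's limit of $43,000.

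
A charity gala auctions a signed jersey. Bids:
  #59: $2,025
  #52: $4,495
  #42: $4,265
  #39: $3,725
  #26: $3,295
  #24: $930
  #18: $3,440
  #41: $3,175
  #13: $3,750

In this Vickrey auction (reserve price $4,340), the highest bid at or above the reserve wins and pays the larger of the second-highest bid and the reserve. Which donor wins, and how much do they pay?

Bids in order: 4,495 (#52) > 4,265 (#42) > 3,750 (#13) > 3,725 (#39) > 3,440 (#18) > 3,295 (#26) > …
#52 has the top bid at or above the reserve ($4,495).
max(second-highest $4,265, reserve $4,340) = $4,340.

#52 pays $4,340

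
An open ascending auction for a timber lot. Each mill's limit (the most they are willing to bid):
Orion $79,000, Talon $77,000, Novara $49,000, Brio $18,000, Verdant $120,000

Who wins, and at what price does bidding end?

Open ascending-bid auction: the price rises until one bidder remains; the winner pays the price at which the last rival dropped out.
Limits in order: 120,000 (Verdant) > 79,000 (Orion) > 77,000 (Talon) > 49,000 (Novara) > 18,000 (Brio)
Orion is the last rival to drop out, at $79,000; Verdant remains and wins at that price.

Verdant wins at $79,000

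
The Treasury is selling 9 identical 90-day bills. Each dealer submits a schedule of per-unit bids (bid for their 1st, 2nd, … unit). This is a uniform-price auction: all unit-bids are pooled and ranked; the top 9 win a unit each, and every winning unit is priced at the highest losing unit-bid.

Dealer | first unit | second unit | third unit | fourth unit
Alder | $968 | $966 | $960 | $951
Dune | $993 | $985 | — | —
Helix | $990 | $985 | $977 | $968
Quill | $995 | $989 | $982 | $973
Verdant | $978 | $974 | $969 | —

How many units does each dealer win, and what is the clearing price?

Pooled unit-bids ranked (top 9): 995 (Quill-1), 993 (Dune-1), 990 (Helix-1), 989 (Quill-2), 985 (Dune-2), 985 (Helix-2), 982 (Quill-3), 978 (Verdant-1), 977 (Helix-3)
The (k+1)-th unit-bid is $974.
Allocation: Dune 2, Helix 3, Quill 3, Verdant 1.

Dune 2, Helix 3, Quill 3, Verdant 1; clearing price $974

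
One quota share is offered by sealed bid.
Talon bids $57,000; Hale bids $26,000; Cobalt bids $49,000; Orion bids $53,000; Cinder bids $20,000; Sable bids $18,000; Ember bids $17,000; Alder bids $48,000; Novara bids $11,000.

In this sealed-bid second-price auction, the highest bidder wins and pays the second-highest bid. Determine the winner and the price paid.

Rule: the highest bidder wins and pays the second-highest bid.
Bids in order: 57,000 (Talon) > 53,000 (Orion) > 49,000 (Cobalt) > 48,000 (Alder) > 26,000 (Hale) > 20,000 (Cinder) > …
Second-price: Talon pays Orion's bid of $53,000.

Talon pays $53,000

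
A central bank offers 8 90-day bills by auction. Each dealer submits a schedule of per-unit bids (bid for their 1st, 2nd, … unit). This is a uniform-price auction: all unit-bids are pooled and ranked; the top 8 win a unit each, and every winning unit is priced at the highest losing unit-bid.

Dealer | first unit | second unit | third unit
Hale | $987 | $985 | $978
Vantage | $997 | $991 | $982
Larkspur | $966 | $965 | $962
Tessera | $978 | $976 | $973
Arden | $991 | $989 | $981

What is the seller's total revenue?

All unit-bids, highest first — top 8: 997 (Vantage-1), 991 (Vantage-2), 991 (Arden-1), 989 (Arden-2), 987 (Hale-1), 985 (Hale-2), 982 (Vantage-3), 981 (Arden-3)
Highest rejected unit-bid = $978.
Allocation: Arden 3, Hale 2, Vantage 3. Every unit priced at $978.
Revenue = 8 × 978 = $7,824.

Total revenue: $7,824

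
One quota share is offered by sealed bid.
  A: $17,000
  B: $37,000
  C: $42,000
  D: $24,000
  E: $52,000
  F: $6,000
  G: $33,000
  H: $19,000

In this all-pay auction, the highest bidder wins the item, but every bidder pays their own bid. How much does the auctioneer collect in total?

Total revenue: $230,000

Bids ranked: 52,000 (E) > 42,000 (C) > 37,000 (B) > 33,000 (G) > 24,000 (D) > 19,000 (H) > …
E wins with the top bid; all bids are sunk regardless.
Every bidder forfeits their bid regardless of winning.
Revenue = 17,000 + 37,000 + 42,000 + 24,000 + 52,000 + 6,000 + 33,000 + 19,000 = $230,000.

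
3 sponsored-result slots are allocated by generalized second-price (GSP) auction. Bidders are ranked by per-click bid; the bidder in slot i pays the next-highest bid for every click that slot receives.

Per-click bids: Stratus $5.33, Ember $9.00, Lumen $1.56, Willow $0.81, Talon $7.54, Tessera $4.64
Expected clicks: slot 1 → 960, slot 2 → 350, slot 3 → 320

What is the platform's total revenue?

Per-click bids in order: $9.00 (Ember) > $7.54 (Talon) > $5.33 (Stratus) > $4.64 (Tessera) > …
Slot 1: Ember pays $7.54 × 960 = $7238.40
Slot 2: Talon pays $5.33 × 350 = $1865.50
Slot 3: Stratus pays $4.64 × 320 = $1484.80
Total = $10588.70

Total revenue: $10588.70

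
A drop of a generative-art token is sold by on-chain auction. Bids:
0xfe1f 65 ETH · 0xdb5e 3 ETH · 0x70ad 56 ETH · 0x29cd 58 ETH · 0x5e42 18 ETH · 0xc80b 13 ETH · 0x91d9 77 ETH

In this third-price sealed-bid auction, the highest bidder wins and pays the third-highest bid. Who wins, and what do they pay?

0x91d9 pays 58 ETH

Third-price sealed-bid auction: the highest bidder wins and pays the third-highest bid.
Bids ranked: 77 (0x91d9) > 65 (0xfe1f) > 58 (0x29cd) > 56 (0x70ad) > 18 (0x5e42) > 13 (0xc80b) > …
0x91d9 wins; payment is bid #3 in the ranking = 58 ETH.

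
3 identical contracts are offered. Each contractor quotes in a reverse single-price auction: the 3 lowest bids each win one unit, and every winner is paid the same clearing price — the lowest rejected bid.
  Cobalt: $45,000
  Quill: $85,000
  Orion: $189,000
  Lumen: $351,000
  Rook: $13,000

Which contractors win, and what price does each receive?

Sorting: 13,000 (Rook), 45,000 (Cobalt), 85,000 (Quill), 189,000 (Orion), 351,000 (Lumen)
Lowest 3: Rook, Cobalt, Quill.
First losing bid is Orion's $189,000, which sets the uniform price.

Rook, Cobalt, Quill; each is paid $189,000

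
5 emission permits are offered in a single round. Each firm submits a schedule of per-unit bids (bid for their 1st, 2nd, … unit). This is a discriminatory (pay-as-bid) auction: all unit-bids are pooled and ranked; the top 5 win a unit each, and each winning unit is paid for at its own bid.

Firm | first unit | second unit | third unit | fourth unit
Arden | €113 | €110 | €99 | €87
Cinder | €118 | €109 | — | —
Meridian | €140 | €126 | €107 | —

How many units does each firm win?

Merging the schedules and taking the best 5: 140 (Meridian-1), 126 (Meridian-2), 118 (Cinder-1), 113 (Arden-1), 110 (Arden-2)
Next rejected bid: €109 (not a price — pay-as-bid).
Allocation: Arden 2, Cinder 1, Meridian 2.

Arden 2, Cinder 1, Meridian 2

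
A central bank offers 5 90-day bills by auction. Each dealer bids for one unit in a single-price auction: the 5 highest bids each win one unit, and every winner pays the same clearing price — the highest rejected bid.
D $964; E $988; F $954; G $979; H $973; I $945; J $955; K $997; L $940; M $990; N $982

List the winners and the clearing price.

K, M, E, N, G; each pays $973

Ordering the bids: 997 (K), 990 (M), 988 (E), 982 (N), 979 (G), 973 (H), 964 (D), …
Top 5: K, M, E, N, G.
Highest unsuccessful bid: $973 → clearing price.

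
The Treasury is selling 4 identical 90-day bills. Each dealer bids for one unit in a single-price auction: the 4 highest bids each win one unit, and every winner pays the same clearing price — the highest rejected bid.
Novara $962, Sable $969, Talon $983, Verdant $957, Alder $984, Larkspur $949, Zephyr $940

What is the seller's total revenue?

Bids ranked high→low: 984 (Alder), 983 (Talon), 969 (Sable), 962 (Novara), 957 (Verdant), 949 (Larkspur), …
Winners (4 units): Alder, Talon, Sable, Novara.
Highest unsuccessful bid: $957 → clearing price.
Total revenue = 4 × $957 = $3,828.

Total revenue: $3,828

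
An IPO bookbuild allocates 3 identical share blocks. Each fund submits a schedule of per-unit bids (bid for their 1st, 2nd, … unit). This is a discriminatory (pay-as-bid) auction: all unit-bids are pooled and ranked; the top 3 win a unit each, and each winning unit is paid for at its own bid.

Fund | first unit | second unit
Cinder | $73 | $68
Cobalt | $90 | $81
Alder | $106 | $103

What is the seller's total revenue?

Total revenue: $299

Merging the schedules and taking the best 3: 106 (Alder-1), 103 (Alder-2), 90 (Cobalt-1)
Next rejected bid: $81 (not a price — pay-as-bid).
Each winning unit pays its own bid.
Revenue = 106 + 103 + 90 = $299.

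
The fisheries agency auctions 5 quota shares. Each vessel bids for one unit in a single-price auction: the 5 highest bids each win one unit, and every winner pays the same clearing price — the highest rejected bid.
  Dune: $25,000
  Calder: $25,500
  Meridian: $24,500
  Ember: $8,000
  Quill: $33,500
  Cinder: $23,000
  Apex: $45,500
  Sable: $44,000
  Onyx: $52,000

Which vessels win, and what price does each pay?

Onyx, Apex, Sable, Quill, Calder; each pays $25,000

Bids ranked high→low: 52,000 (Onyx), 45,500 (Apex), 44,000 (Sable), 33,500 (Quill), 25,500 (Calder), 25,000 (Dune), 24,500 (Meridian), …
The 5 highest are Onyx, Apex, Sable, Quill, Calder.
Highest unsuccessful bid: $25,000 → clearing price.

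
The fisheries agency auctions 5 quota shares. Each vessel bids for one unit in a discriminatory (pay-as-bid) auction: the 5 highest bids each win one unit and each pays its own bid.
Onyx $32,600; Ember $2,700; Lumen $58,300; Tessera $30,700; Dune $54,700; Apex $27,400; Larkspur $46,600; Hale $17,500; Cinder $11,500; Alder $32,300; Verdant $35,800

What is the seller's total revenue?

Total revenue: $228,000

Bids ranked high→low: 58,300 (Lumen), 54,700 (Dune), 46,600 (Larkspur), 35,800 (Verdant), 32,600 (Onyx), 32,300 (Alder), 30,700 (Tessera), …
Winners (5 units): Lumen, Dune, Larkspur, Verdant, Onyx.
Total revenue = 58,300 + 54,700 + 46,600 + 35,800 + 32,600 = $228,000.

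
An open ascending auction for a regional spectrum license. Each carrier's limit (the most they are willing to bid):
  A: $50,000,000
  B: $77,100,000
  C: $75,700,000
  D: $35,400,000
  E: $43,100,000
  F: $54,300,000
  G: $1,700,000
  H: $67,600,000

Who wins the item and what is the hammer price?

B wins at $75,700,000

Limits in order: 77,100,000 (B) > 75,700,000 (C) > 67,600,000 (H) > 54,300,000 (F) > 50,000,000 (A) > 43,100,000 (E) > …
C is the last rival to drop out, at $75,700,000; B remains and wins at that price.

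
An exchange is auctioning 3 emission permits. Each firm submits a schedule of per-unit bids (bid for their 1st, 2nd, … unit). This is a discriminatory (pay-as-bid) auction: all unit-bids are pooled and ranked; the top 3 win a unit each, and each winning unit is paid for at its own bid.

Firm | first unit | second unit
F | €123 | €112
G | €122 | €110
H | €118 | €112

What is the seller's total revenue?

All unit-bids, highest first — top 3: 123 (F-1), 122 (G-1), 118 (H-1)
Next rejected bid: €112 (not a price — pay-as-bid).
Each winning unit pays its own bid.
Revenue = 123 + 122 + 118 = €363.

Total revenue: €363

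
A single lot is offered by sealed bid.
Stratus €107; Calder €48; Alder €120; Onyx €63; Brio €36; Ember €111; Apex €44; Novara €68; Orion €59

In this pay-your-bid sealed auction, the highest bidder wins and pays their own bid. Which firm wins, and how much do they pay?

Alder pays €120

Bids ranked: 120 (Alder) > 111 (Ember) > 107 (Stratus) > 68 (Novara) > 63 (Onyx) > 59 (Orion) > …
Alder is highest → pays own bid, €120.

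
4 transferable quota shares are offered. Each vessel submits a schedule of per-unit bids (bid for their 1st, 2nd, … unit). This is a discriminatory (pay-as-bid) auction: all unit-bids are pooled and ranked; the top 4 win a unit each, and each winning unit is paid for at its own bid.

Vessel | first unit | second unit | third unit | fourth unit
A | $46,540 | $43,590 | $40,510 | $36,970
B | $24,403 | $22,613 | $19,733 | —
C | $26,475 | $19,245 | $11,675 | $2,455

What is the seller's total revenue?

Total revenue: $167,610

Merging the schedules and taking the best 4: 46,540 (A-1), 43,590 (A-2), 40,510 (A-3), 36,970 (A-4)
Next rejected bid: $26,475 (not a price — pay-as-bid).
Each winning unit pays its own bid.
Revenue = 46,540 + 43,590 + 40,510 + 36,970 = $167,610.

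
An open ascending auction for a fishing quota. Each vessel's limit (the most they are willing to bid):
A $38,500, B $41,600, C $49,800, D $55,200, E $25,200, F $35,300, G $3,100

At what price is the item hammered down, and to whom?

Limits ranked: 55,200 (D) > 49,800 (C) > 41,600 (B) > 38,500 (A) > 35,300 (F) > 25,200 (E) > …
Once the price passes $49,800, only D is left; the hammer falls at C's limit of $49,800.

D wins at $49,800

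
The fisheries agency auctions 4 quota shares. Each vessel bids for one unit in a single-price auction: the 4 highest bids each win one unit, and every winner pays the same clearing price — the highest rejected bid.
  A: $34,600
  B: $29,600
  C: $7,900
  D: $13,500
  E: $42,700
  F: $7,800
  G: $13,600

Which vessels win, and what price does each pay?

E, A, B, G; each pays $13,500

Ordering the bids: 42,700 (E), 34,600 (A), 29,600 (B), 13,600 (G), 13,500 (D), 7,900 (C), …
Winners (4 units): E, A, B, G.
Highest unsuccessful bid: $13,500 → clearing price.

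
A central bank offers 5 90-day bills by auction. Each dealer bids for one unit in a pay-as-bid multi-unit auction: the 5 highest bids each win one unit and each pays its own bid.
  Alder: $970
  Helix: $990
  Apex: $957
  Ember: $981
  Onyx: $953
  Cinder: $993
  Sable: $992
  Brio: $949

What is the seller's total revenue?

Sorting: 993 (Cinder), 992 (Sable), 990 (Helix), 981 (Ember), 970 (Alder), 957 (Apex), 953 (Onyx), …
Winners (5 units): Cinder, Sable, Helix, Ember, Alder.
Total revenue = 993 + 992 + 990 + 981 + 970 = $4,926.

Total revenue: $4,926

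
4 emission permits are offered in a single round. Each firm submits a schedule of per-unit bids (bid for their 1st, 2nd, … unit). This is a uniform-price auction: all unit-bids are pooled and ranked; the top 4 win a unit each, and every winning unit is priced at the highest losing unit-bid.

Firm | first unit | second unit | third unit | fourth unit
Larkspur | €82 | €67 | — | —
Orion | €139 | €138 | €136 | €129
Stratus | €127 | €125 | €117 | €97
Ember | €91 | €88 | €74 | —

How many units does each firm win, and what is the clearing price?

Pooled unit-bids ranked (top 4): 139 (Orion-1), 138 (Orion-2), 136 (Orion-3), 129 (Orion-4)
First bid not allocated: €127.
Allocation: Orion 4.

Orion 4; clearing price €127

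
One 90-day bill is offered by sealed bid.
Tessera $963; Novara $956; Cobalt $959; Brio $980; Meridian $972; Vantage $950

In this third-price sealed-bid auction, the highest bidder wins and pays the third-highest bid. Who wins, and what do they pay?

Brio pays $963

Bids ranked: 980 (Brio) > 972 (Meridian) > 963 (Tessera) > 959 (Cobalt) > 956 (Novara) > 950 (Vantage)
Brio is highest; pays the third-highest bid, $963.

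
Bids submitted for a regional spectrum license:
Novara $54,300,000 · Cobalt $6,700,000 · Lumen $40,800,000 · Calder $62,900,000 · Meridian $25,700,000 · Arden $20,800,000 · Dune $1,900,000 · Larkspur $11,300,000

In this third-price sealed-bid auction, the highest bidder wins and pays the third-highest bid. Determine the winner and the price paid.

Bids in order: 62,900,000 (Calder) > 54,300,000 (Novara) > 40,800,000 (Lumen) > 25,700,000 (Meridian) > 20,800,000 (Arden) > 11,300,000 (Larkspur) > …
Calder wins; payment is bid #3 in the ranking = $40,800,000.

Calder pays $40,800,000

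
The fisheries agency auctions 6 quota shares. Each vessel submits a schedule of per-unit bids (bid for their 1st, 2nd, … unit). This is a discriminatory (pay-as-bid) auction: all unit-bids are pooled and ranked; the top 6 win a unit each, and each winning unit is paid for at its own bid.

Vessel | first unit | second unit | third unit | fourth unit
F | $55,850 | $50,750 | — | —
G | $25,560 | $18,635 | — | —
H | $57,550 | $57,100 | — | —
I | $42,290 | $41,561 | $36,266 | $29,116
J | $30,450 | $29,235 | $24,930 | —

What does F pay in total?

Merging the schedules and taking the best 6: 57,550 (H-1), 57,100 (H-2), 55,850 (F-1), 50,750 (F-2), 42,290 (I-1), 41,561 (I-2)
Next rejected bid: $36,266 (not a price — pay-as-bid).
F's winning unit-bids: 55,850 + 50,750 = $106,600.

F pays $106,600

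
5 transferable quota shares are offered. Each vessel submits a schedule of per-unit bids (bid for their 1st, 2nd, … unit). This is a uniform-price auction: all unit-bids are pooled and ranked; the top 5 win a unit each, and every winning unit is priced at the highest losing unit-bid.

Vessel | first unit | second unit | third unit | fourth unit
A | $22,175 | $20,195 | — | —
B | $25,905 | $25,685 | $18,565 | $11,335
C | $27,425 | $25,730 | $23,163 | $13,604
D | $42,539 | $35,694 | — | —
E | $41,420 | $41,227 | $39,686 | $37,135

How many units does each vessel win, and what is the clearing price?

D 1, E 4; clearing price $35,694

Pooled unit-bids ranked (top 5): 42,539 (D-1), 41,420 (E-1), 41,227 (E-2), 39,686 (E-3), 37,135 (E-4)
Highest rejected unit-bid = $35,694.
Allocation: D 1, E 4.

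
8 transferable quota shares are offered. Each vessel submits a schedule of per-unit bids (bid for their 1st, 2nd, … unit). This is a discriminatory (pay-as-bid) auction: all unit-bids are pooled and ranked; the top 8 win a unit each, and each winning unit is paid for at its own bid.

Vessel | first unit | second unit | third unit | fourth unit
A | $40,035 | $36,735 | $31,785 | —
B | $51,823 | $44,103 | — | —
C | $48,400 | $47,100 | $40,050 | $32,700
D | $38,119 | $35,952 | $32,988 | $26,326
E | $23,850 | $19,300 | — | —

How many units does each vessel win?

A 2, B 2, C 3, D 1

All unit-bids, highest first — top 8: 51,823 (B-1), 48,400 (C-1), 47,100 (C-2), 44,103 (B-2), 40,050 (C-3), 40,035 (A-1), 38,119 (D-1), 36,735 (A-2)
Next rejected bid: $35,952 (not a price — pay-as-bid).
Allocation: A 2, B 2, C 3, D 1.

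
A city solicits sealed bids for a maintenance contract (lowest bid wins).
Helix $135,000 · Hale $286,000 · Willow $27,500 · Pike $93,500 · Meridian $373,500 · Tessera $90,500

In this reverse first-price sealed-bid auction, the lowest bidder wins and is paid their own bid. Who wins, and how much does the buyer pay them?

Willow is paid $27,500

Sorting bids: 27,500 (Willow) < 90,500 (Tessera) < 93,500 (Pike) < 135,000 (Helix) < 286,000 (Hale) < 373,500 (Meridian)
Willow is lowest → is paid own bid, $27,500.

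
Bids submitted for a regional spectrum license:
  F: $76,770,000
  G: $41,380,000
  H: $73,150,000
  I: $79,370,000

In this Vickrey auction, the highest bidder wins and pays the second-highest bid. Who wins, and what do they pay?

Vickrey auction: the highest bidder wins and pays the second-highest bid.
Bids ranked: 79,370,000 (I) > 76,770,000 (F) > 73,150,000 (H) > 41,380,000 (G)
I wins with the highest bid; price is set by the runner-up at $76,770,000.

I pays $76,770,000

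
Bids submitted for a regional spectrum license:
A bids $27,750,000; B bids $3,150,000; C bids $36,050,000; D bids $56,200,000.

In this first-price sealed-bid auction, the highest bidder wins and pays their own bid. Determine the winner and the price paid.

D pays $56,200,000

Sorting bids: 56,200,000 (D) > 36,050,000 (C) > 27,750,000 (A) > 3,150,000 (B)
First-price: D pays what they bid, $56,200,000.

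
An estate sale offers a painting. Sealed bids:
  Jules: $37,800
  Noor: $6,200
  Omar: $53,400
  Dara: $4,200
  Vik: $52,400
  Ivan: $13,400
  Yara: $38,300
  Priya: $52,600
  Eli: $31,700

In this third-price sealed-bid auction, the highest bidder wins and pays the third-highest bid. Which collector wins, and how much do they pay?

Bids ranked: 53,400 (Omar) > 52,600 (Priya) > 52,400 (Vik) > 38,300 (Yara) > 37,800 (Jules) > 31,700 (Eli) > …
Omar wins; payment is bid #3 in the ranking = $52,400.

Omar pays $52,400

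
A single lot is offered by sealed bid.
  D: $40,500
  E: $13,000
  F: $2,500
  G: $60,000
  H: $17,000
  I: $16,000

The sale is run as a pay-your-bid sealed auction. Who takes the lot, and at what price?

G pays $60,000

Rule: the highest bidder wins and pays their own bid.
Bids in order: 60,000 (G) > 40,500 (D) > 17,000 (H) > 16,000 (I) > 13,000 (E) > 2,500 (F)
G is highest → pays own bid, $60,000.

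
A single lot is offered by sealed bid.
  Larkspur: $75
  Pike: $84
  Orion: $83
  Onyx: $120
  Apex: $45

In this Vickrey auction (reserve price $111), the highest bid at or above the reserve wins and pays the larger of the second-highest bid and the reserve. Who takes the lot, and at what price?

Onyx pays $111

Vickrey auction (reserve price $111): the highest bid at or above the reserve wins and pays the larger of the second-highest bid and the reserve.
Bids ranked: 120 (Onyx) > 84 (Pike) > 83 (Orion) > 75 (Larkspur) > 45 (Apex)
Onyx has the top bid at or above the reserve ($120).
max(second-highest $84, reserve $111) = $111.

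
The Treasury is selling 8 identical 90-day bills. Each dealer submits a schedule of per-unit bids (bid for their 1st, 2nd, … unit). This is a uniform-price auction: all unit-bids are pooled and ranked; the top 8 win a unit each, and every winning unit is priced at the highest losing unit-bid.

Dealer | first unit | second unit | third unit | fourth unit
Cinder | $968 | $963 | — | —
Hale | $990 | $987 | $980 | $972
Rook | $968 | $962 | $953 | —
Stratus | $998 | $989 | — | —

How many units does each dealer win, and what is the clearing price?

Merging the schedules and taking the best 8: 998 (Stratus-1), 990 (Hale-1), 989 (Stratus-2), 987 (Hale-2), 980 (Hale-3), 972 (Hale-4), 968 (Cinder-1), 968 (Rook-1)
The (k+1)-th unit-bid is $963.
Allocation: Cinder 1, Hale 4, Rook 1, Stratus 2.

Cinder 1, Hale 4, Rook 1, Stratus 2; clearing price $963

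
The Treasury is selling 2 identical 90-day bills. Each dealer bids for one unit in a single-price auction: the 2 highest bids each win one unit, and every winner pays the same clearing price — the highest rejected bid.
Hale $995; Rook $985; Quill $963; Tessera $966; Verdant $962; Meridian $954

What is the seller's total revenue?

Bids ranked high→low: 995 (Hale), 985 (Rook), 966 (Tessera), 963 (Quill), …
The 2 highest are Hale, Rook.
Highest unsuccessful bid: $966 → clearing price.
Total revenue = 2 × $966 = $1,932.

Total revenue: $1,932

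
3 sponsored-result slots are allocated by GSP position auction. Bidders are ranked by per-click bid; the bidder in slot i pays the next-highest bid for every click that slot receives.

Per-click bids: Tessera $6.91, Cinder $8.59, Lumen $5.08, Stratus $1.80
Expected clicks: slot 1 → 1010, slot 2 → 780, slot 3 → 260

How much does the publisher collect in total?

Total revenue: $11409.50

Sorting advertisers: $8.59 (Cinder) > $6.91 (Tessera) > $5.08 (Lumen) > $1.80 (Stratus)
Slot 1: Cinder pays $6.91 × 1010 = $6979.10
Slot 2: Tessera pays $5.08 × 780 = $3962.40
Slot 3: Lumen pays $1.80 × 260 = $468.00
Total = $11409.50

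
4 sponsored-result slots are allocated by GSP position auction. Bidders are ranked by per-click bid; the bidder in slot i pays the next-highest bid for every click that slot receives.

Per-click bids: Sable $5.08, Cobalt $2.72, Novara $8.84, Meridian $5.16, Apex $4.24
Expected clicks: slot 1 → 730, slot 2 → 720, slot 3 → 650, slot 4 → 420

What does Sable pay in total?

Sable pays $2756.00

Per-click bids in order: $8.84 (Novara) > $5.16 (Meridian) > $5.08 (Sable) > $4.24 (Apex) > $2.72 (Cobalt)
Sable holds slot 3 → pays next bid $4.24 × 650 clicks = $2756.00.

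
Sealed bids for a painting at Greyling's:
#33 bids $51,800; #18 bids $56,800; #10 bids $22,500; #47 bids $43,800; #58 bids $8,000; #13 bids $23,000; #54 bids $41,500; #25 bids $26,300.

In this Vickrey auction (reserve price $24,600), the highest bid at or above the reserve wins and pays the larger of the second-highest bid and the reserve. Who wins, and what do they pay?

#18 pays $51,800

Bids ranked: 56,800 (#18) > 51,800 (#33) > 43,800 (#47) > 41,500 (#54) > 26,300 (#25) > 23,000 (#13) > …
#18 has the top bid at or above the reserve ($56,800).
max(second-highest $51,800, reserve $24,600) = $51,800; the reserve does not bind.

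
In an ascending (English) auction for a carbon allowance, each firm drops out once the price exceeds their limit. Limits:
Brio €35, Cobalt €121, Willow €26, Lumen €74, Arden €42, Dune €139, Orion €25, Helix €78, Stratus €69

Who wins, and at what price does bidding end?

Limits ranked: 139 (Dune) > 121 (Cobalt) > 78 (Helix) > 74 (Lumen) > 69 (Stratus) > 42 (Arden) > …
Bidding ends when Cobalt exits at €121; Dune takes it.

Dune wins at €121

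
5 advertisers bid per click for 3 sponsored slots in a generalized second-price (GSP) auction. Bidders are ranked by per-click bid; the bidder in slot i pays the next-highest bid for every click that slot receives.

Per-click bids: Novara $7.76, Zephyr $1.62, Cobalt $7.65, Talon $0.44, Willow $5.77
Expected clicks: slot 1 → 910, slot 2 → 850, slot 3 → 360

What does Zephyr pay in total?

Sorting advertisers: $7.76 (Novara) > $7.65 (Cobalt) > $5.77 (Willow) > $1.62 (Zephyr) > …
Zephyr ranks below slot 3 → no slot, pays nothing.

Zephyr pays $0.00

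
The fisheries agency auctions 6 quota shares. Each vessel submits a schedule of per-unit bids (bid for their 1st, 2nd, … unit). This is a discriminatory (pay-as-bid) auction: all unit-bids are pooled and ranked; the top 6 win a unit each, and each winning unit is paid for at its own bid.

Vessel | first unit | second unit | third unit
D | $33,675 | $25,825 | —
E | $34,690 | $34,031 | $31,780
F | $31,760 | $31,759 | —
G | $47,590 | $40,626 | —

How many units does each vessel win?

Pooled unit-bids ranked (top 6): 47,590 (G-1), 40,626 (G-2), 34,690 (E-1), 34,031 (E-2), 33,675 (D-1), 31,780 (E-3)
Next rejected bid: $31,760 (not a price — pay-as-bid).
Allocation: D 1, E 3, G 2.

D 1, E 3, G 2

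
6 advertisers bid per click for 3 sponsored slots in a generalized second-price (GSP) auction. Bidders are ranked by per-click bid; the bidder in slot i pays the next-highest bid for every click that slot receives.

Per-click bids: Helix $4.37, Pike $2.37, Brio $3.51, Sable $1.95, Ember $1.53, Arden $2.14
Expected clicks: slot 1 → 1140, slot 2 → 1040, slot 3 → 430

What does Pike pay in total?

Pike pays $920.20

Ranked by bid: $4.37 (Helix) > $3.51 (Brio) > $2.37 (Pike) > $2.14 (Arden) > …
Pike holds slot 3 → pays next bid $2.14 × 430 clicks = $920.20.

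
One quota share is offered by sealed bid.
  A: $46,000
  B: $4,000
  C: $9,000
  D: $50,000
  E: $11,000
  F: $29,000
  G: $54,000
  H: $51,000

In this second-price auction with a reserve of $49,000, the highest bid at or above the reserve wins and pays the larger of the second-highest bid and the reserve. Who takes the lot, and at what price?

G pays $51,000

Bids in order: 54,000 (G) > 51,000 (H) > 50,000 (D) > 46,000 (A) > 29,000 (F) > 11,000 (E) > …
G has the top bid at or above the reserve ($54,000).
Second-highest bid $51,000 exceeds the reserve $49,000 → payment $51,000.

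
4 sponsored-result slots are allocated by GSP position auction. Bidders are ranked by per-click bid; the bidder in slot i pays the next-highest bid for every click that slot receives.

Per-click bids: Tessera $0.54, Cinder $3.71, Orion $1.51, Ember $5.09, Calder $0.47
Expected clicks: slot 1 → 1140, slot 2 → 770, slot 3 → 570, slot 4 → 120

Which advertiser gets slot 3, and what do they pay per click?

Orion; $0.54 per click

Ranked by bid: $5.09 (Ember) > $3.71 (Cinder) > $1.51 (Orion) > $0.54 (Tessera) > $0.47 (Calder)
Slot 3 goes to the third-ranked bidder, Orion, who pays the next bid down: $0.54/click.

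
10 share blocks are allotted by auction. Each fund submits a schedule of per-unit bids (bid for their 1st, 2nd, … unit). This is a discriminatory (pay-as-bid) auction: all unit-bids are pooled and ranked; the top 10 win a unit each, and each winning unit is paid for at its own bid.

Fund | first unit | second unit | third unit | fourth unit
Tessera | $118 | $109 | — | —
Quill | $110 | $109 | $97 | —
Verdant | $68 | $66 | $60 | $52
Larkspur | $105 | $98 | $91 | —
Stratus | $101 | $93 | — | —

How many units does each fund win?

Larkspur 3, Quill 3, Stratus 2, Tessera 2

Pooled unit-bids ranked (top 10): 118 (Tessera-1), 110 (Quill-1), 109 (Tessera-2), 109 (Quill-2), 105 (Larkspur-1), 101 (Stratus-1), 98 (Larkspur-2), 97 (Quill-3), 93 (Stratus-2), 91 (Larkspur-3)
Next rejected bid: $68 (not a price — pay-as-bid).
Allocation: Larkspur 3, Quill 3, Stratus 2, Tessera 2.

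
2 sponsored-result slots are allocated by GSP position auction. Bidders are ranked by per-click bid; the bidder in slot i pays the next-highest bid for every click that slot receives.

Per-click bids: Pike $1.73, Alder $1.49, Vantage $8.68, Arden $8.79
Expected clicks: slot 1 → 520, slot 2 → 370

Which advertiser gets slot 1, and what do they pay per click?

Arden; $8.68 per click

Ranked by bid: $8.79 (Arden) > $8.68 (Vantage) > $1.73 (Pike) > …
Slot 1 goes to the first-ranked bidder, Arden, who pays the next bid down: $8.68/click.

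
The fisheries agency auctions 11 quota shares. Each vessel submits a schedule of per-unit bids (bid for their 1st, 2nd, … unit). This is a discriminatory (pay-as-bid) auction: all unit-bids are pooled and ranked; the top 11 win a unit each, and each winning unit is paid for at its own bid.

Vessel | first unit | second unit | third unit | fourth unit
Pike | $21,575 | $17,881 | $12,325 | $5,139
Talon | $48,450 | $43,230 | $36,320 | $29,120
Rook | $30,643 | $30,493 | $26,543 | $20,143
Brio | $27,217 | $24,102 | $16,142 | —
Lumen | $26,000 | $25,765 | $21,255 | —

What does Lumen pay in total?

All unit-bids, highest first — top 11: 48,450 (Talon-1), 43,230 (Talon-2), 36,320 (Talon-3), 30,643 (Rook-1), 30,493 (Rook-2), 29,120 (Talon-4), 27,217 (Brio-1), 26,543 (Rook-3), 26,000 (Lumen-1), 25,765 (Lumen-2), 24,102 (Brio-2)
Next rejected bid: $21,575 (not a price — pay-as-bid).
Lumen's winning unit-bids: 26,000 + 25,765 = $51,765.

Lumen pays $51,765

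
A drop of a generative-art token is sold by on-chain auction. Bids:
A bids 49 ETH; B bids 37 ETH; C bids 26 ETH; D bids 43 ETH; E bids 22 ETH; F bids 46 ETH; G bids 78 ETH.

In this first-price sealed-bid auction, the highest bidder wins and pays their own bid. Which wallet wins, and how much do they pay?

Rule: the highest bidder wins and pays their own bid.
Bids ranked: 78 (G) > 49 (A) > 46 (F) > 43 (D) > 37 (B) > 26 (C) > …
G is highest → pays own bid, 78 ETH.

G pays 78 ETH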